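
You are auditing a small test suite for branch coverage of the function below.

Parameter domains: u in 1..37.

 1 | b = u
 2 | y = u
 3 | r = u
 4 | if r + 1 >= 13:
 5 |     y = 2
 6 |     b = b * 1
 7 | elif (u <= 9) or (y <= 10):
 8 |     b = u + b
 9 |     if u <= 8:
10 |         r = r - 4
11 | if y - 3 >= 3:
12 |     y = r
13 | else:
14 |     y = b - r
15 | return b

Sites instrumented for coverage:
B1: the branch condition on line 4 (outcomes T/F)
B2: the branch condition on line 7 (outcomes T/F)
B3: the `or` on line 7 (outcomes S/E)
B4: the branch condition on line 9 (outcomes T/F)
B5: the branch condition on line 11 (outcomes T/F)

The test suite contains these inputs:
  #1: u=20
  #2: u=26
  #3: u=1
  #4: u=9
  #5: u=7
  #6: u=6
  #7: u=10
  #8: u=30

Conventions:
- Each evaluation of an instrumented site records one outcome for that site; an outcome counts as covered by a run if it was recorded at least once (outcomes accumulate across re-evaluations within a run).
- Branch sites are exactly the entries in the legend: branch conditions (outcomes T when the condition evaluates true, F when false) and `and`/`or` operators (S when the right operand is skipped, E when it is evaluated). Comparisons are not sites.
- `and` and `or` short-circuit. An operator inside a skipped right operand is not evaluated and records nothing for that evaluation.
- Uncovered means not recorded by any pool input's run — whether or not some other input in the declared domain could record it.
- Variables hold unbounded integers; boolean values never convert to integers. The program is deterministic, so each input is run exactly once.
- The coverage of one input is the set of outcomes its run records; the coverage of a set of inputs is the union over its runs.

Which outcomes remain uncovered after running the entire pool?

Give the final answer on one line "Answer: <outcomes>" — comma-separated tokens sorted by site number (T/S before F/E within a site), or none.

input #1 (u=20): events B1->T, B5->F; covers B1=T, B5=F
input #2 (u=26): events B1->T, B5->F; covers B1=T, B5=F
input #3 (u=1): events B1->F, B3->S, B2->T, B4->T, B5->F; covers B1=F, B2=T, B3=S, B4=T, B5=F
input #4 (u=9): events B1->F, B3->S, B2->T, B4->F, B5->T; covers B1=F, B2=T, B3=S, B4=F, B5=T
input #5 (u=7): events B1->F, B3->S, B2->T, B4->T, B5->T; covers B1=F, B2=T, B3=S, B4=T, B5=T
input #6 (u=6): events B1->F, B3->S, B2->T, B4->T, B5->T; covers B1=F, B2=T, B3=S, B4=T, B5=T
input #7 (u=10): events B1->F, B3->E, B2->T, B4->F, B5->T; covers B1=F, B2=T, B3=E, B4=F, B5=T
input #8 (u=30): events B1->T, B5->F; covers B1=T, B5=F
union over the pool: B1=T, B1=F, B2=T, B3=S, B3=E, B4=T, B4=F, B5=T, B5=F
uncovered (1 of 10): B2=F

Answer: B2=F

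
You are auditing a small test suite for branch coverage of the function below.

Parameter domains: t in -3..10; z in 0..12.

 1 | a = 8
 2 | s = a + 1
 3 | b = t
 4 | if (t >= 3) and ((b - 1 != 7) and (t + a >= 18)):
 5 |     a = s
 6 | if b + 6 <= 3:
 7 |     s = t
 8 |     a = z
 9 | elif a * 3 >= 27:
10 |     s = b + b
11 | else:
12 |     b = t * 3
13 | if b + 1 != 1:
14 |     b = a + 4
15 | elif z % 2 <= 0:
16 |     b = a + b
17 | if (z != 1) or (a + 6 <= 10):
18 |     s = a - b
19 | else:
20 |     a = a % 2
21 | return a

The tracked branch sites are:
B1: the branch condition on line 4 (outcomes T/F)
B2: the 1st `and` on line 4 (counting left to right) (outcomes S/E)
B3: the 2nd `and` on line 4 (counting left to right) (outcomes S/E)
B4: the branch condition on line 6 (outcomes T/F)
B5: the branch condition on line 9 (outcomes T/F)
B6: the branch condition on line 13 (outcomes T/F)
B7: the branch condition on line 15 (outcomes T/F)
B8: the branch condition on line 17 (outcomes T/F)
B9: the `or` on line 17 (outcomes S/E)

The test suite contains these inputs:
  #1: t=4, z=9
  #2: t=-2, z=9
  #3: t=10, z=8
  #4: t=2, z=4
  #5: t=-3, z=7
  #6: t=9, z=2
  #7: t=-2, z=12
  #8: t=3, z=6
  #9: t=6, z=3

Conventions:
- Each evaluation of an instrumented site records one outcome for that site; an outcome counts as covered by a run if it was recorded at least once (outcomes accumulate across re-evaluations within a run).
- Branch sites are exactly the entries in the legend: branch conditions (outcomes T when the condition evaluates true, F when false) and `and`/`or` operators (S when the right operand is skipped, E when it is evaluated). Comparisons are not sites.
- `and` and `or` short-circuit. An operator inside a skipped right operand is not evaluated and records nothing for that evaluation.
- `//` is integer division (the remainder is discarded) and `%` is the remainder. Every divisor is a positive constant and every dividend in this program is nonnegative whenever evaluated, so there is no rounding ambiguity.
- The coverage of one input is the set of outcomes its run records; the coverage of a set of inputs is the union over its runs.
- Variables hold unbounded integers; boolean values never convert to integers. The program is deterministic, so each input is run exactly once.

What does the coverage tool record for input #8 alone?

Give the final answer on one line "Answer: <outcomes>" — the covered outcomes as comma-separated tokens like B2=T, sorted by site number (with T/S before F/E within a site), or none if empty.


Simulating input #8 (t=3, z=6) step by step:
  B2->E, B3->E, B1->F, B4->F, B5->F, B6->T, B9->S, B8->T
distinct outcomes covered: B1=F, B2=E, B3=E, B4=F, B5=F, B6=T, B8=T, B9=S
Answer: B1=F, B2=E, B3=E, B4=F, B5=F, B6=T, B8=T, B9=S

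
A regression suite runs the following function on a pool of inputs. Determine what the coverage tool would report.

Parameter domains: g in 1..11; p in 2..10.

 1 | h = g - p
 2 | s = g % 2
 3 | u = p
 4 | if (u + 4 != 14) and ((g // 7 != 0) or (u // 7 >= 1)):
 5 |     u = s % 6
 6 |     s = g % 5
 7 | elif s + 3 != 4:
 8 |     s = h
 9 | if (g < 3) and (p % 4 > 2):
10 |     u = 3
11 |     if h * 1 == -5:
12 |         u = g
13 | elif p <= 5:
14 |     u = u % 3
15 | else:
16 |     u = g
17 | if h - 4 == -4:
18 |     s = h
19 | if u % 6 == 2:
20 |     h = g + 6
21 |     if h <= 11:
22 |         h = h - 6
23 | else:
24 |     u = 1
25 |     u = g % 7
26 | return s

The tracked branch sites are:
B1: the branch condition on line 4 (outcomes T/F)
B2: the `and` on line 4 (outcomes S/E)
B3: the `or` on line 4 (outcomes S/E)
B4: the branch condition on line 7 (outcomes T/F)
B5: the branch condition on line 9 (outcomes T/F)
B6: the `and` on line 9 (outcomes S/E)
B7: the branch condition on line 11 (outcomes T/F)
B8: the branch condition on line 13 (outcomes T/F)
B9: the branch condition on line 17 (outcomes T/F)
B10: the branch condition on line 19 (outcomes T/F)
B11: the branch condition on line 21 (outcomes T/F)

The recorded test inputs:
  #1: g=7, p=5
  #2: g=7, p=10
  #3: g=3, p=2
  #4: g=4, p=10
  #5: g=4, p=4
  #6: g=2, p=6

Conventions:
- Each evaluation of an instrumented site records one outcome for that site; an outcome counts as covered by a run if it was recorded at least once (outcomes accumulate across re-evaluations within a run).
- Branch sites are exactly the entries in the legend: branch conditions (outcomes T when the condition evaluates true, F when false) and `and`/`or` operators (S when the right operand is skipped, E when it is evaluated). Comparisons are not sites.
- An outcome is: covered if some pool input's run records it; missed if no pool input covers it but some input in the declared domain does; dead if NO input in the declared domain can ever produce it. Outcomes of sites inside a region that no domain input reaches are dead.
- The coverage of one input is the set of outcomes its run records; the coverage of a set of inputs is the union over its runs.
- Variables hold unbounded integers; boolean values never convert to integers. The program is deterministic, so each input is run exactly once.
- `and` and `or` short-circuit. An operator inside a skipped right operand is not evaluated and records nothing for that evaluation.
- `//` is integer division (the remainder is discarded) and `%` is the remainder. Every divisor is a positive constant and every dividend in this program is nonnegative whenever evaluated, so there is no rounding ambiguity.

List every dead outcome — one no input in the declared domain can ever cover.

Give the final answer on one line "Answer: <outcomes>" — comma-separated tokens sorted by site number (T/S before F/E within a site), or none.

checking every outcome against all 99 domain inputs:
  reachable outcomes have witnesses, e.g. B1=T (e.g. g=1, p=7), B1=F (e.g. g=1, p=2), B2=S (e.g. g=1, p=10), B2=E (e.g. g=1, p=2)

Answer: none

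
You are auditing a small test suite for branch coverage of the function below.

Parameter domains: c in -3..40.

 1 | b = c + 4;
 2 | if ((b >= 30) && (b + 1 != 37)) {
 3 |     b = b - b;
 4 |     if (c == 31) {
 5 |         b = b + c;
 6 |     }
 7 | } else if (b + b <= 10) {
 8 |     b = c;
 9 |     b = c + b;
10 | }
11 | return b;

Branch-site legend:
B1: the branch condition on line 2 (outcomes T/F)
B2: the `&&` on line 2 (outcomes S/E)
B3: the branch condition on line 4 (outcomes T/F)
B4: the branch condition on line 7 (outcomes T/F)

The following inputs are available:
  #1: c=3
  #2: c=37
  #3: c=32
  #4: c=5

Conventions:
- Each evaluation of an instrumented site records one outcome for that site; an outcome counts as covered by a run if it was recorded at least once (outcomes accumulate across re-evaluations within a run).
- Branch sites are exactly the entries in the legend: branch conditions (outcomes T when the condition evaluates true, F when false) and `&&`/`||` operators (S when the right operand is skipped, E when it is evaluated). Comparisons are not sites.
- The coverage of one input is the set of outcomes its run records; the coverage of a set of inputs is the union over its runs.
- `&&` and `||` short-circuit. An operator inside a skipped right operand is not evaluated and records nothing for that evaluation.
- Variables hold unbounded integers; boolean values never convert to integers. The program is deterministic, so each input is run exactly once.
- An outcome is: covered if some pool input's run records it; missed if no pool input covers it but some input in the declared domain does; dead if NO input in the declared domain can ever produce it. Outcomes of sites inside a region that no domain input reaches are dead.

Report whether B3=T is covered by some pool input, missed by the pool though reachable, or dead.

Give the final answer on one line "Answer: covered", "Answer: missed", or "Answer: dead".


no pool input records B3=T
but domain input (c=31) does record it -> reachable, so missed
Answer: missed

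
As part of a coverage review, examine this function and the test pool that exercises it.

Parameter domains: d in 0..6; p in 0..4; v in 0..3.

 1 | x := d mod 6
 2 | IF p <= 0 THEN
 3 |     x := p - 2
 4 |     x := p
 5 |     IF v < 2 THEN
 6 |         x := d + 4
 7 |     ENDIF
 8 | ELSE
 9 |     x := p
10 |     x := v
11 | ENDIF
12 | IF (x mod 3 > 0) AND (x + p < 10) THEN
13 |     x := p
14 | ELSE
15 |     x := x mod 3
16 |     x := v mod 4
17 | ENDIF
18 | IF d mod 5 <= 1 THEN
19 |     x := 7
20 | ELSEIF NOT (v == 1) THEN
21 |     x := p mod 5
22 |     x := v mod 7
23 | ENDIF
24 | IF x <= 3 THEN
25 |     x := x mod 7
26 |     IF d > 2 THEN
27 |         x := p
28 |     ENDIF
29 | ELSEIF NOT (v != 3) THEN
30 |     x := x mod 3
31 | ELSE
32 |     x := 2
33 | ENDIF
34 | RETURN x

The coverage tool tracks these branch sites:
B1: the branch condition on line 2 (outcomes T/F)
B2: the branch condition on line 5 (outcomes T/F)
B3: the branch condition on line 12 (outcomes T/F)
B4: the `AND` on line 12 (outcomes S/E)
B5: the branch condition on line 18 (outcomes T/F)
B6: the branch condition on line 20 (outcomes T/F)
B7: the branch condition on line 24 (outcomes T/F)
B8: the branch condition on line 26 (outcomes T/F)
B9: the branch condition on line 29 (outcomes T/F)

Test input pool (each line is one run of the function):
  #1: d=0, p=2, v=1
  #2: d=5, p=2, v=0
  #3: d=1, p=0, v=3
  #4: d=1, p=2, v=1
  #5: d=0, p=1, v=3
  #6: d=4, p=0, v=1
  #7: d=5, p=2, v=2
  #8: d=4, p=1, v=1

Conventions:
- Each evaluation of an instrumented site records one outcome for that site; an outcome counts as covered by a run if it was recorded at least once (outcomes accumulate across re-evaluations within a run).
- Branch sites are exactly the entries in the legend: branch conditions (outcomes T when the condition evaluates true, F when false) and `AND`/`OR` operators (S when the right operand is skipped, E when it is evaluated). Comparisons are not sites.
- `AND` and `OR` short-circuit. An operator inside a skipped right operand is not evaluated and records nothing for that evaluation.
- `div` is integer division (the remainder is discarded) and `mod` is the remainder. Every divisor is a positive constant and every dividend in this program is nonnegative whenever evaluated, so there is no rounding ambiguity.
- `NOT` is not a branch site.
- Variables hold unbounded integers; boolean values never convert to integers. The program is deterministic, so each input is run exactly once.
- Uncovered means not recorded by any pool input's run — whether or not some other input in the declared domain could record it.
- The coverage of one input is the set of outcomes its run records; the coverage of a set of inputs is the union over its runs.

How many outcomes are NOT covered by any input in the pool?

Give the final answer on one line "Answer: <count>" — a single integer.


run #1 (d=0, p=2, v=1) records B1=F, B3=T, B4=E, B5=T, B7=F, B9=F
run #2 (d=5, p=2, v=0) records B1=F, B3=F, B4=S, B5=T, B7=F, B9=F
run #3 (d=1, p=0, v=3) records B1=T, B2=F, B3=F, B4=S, B5=T, B7=F, B9=T
run #4 (d=1, p=2, v=1) records B1=F, B3=T, B4=E, B5=T, B7=F, B9=F
run #5 (d=0, p=1, v=3) records B1=F, B3=F, B4=S, B5=T, B7=F, B9=T
run #6 (d=4, p=0, v=1) records B1=T, B2=T, B3=T, B4=E, B5=F, B6=F, B7=T, B8=T
run #7 (d=5, p=2, v=2) records B1=F, B3=T, B4=E, B5=T, B7=F, B9=F
run #8 (d=4, p=1, v=1) records B1=F, B3=T, B4=E, B5=F, B6=F, B7=T, B8=T
union over the pool: B1=T, B1=F, B2=T, B2=F, B3=T, B3=F, B4=S, B4=E, B5=T, B5=F, B6=F, B7=T, B7=F, B8=T, B9=T, B9=F
uncovered (2 of 18): B6=T, B8=F
Answer: 2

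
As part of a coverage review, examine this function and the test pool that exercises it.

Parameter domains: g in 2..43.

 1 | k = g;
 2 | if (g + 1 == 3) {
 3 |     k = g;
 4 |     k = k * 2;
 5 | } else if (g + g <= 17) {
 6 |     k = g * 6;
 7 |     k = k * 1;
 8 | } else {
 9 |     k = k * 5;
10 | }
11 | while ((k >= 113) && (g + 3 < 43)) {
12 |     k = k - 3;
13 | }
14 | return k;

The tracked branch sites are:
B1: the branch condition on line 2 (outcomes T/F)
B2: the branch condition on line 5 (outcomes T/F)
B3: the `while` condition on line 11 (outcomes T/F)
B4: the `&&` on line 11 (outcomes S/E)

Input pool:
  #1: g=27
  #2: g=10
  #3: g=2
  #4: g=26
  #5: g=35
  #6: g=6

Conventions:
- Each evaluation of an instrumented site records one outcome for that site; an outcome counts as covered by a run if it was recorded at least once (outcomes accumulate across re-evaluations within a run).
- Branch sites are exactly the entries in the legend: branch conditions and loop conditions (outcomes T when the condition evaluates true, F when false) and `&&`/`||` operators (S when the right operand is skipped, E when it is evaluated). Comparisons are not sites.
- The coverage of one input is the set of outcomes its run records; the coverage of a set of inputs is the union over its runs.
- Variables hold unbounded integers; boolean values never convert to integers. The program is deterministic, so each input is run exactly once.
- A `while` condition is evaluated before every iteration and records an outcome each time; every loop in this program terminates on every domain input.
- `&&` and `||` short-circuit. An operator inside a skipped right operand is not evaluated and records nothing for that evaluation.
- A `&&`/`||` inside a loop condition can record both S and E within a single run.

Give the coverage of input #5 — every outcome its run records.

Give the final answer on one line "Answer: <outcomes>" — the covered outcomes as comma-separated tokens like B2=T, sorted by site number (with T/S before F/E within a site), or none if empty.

Simulating input #5 (g=35) step by step:
  B1->F, B2->F, B4->E, B3->T, B4->E, B3->T, B4->E, B3->T, B4->E, B3->T
  B4->E, B3->T, B4->E, B3->T, B4->E, B3->T, B4->E, B3->T, B4->E, B3->T
  B4->E, B3->T, B4->E, B3->T, B4->E, B3->T, B4->E, B3->T, B4->E, B3->T
  B4->E, B3->T, B4->E, B3->T, B4->E, B3->T, B4->E, B3->T, B4->E, B3->T
  B4->E, B3->T, B4->E, B3->T, B4->S, B3->F
as a set, this run covers: B1=F, B2=F, B3=T, B3=F, B4=S, B4=E

Answer: B1=F, B2=F, B3=T, B3=F, B4=S, B4=E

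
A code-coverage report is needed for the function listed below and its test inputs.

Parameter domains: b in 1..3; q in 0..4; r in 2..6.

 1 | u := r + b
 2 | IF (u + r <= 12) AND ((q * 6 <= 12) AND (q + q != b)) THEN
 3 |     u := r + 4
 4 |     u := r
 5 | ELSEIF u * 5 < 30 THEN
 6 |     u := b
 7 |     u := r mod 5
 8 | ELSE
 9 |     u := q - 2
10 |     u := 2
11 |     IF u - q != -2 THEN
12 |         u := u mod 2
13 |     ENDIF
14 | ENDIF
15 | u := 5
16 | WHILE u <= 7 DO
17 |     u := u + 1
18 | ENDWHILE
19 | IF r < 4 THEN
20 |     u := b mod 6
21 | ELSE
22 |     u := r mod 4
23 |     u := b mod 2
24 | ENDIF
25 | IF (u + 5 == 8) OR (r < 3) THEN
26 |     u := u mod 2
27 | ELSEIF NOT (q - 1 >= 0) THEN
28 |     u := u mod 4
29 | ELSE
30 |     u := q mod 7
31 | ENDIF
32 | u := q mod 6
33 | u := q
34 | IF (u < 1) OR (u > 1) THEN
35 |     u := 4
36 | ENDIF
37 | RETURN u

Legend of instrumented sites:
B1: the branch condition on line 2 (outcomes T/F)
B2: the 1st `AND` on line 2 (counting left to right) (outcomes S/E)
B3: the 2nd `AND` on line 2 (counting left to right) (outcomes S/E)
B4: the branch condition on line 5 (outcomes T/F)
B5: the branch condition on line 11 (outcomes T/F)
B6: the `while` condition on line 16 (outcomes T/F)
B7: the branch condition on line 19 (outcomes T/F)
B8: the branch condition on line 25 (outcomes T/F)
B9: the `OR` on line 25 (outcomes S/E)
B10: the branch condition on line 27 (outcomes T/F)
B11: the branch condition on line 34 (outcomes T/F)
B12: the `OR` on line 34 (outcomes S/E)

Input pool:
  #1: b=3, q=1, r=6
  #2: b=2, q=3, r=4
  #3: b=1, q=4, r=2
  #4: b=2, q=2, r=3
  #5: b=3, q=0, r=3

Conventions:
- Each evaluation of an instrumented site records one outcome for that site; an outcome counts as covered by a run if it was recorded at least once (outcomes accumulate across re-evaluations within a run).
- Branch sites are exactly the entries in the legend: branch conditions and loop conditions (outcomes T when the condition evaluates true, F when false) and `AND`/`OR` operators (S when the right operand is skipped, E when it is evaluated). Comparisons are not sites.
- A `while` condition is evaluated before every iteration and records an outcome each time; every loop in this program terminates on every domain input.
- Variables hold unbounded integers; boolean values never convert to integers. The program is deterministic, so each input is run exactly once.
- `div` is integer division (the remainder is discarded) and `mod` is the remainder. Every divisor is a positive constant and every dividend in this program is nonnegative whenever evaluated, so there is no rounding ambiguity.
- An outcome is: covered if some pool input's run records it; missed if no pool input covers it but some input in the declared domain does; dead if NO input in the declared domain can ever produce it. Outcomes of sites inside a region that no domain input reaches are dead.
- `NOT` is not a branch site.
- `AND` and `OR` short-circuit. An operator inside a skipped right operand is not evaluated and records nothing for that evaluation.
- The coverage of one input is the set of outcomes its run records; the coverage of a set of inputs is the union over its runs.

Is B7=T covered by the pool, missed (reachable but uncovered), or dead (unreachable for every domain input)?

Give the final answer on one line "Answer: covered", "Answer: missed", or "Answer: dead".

B7=T is recorded by pool input(s) 3, 4, 5 -> covered

Answer: covered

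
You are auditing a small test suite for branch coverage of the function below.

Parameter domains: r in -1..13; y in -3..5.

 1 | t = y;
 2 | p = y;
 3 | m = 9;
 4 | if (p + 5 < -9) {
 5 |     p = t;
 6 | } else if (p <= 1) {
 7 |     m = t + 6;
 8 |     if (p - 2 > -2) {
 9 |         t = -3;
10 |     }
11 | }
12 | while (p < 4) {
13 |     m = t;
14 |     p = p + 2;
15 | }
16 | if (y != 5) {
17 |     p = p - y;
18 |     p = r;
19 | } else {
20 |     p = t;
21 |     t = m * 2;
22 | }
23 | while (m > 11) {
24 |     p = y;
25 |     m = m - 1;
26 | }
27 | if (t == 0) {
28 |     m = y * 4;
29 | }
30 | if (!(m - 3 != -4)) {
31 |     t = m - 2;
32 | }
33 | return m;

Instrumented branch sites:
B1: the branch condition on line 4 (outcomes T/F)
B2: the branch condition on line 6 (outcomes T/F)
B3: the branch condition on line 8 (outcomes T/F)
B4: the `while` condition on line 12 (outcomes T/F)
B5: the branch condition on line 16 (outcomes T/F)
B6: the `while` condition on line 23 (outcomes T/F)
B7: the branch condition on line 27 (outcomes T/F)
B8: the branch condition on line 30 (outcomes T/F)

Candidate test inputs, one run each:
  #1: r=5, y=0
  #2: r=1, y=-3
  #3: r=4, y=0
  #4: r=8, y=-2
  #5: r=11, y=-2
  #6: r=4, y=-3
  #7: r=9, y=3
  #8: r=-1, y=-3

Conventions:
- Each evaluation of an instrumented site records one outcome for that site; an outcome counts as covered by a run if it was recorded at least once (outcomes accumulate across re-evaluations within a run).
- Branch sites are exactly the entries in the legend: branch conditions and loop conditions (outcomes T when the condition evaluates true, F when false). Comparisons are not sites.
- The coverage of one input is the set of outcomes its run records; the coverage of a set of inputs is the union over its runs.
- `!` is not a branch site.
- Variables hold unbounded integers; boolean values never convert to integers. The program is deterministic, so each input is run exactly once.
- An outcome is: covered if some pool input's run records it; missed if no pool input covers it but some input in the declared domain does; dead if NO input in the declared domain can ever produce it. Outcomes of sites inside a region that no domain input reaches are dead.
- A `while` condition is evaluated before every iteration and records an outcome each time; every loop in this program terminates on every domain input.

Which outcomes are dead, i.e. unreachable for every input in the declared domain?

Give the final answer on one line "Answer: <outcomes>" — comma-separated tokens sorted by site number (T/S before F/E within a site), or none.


exhaustive pass over the 135-input domain:
  B1=T: never recorded by any domain input -> dead
  B6=T: never recorded by any domain input -> dead
  reachable outcomes have witnesses, e.g. B1=F (e.g. r=-1, y=-3), B2=T (e.g. r=-1, y=-3), B2=F (e.g. r=-1, y=2), B3=T (e.g. r=-1, y=1)
Answer: B1=T, B6=T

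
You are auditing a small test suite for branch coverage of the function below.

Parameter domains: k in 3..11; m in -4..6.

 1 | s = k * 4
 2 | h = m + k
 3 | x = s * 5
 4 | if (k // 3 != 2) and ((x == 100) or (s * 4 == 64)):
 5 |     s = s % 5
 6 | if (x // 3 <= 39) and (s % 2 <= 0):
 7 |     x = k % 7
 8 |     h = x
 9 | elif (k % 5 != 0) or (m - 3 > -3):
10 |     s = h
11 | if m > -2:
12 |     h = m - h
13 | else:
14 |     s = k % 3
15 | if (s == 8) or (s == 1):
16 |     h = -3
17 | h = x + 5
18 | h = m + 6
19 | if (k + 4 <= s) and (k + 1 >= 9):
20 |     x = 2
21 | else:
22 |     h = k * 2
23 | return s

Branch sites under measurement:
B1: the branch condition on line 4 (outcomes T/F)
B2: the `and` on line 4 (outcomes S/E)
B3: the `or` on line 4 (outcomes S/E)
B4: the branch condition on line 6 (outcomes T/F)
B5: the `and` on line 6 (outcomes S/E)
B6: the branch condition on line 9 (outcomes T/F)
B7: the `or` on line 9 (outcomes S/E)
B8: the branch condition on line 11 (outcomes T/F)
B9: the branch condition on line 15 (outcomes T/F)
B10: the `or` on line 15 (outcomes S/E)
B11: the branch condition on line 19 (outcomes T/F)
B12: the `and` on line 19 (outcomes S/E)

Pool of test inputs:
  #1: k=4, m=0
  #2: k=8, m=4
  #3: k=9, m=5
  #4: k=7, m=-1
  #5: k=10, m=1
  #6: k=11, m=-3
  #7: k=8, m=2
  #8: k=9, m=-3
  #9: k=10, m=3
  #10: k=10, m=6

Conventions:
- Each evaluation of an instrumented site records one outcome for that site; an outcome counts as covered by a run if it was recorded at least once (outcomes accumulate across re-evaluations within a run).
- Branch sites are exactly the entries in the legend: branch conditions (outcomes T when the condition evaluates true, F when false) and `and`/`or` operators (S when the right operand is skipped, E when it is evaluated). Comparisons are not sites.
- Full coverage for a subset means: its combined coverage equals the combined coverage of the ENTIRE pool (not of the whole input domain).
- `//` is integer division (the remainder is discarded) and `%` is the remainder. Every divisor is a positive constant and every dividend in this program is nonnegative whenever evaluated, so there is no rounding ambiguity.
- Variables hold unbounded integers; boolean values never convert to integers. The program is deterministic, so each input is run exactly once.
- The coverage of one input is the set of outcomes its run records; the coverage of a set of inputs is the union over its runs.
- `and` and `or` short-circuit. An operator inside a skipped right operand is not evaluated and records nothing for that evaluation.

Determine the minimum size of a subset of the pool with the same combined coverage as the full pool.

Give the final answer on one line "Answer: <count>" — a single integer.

input #1, k=4, m=0: events B2->E, B3->E, B1->T, B5->E, B4->F, B7->S, B6->T, B8->T, B10->E, B9->F, B12->S, B11->F; outcomes B1=T, B2=E, B3=E, B4=F, B5=E, B6=T, B7=S, B8=T, B9=F, B10=E, B11=F, B12=S
input #2, k=8, m=4: events B2->S, B1->F, B5->S, B4->F, B7->S, B6->T, B8->T, B10->E, B9->F, B12->E, B11->T; outcomes B1=F, B2=S, B4=F, B5=S, B6=T, B7=S, B8=T, B9=F, B10=E, B11=T, B12=E
input #3, k=9, m=5: events B2->E, B3->E, B1->F, B5->S, B4->F, B7->S, B6->T, B8->T, B10->E, B9->F, B12->E, B11->T; outcomes B1=F, B2=E, B3=E, B4=F, B5=S, B6=T, B7=S, B8=T, B9=F, B10=E, B11=T, B12=E
input #4, k=7, m=-1: events B2->S, B1->F, B5->S, B4->F, B7->S, B6->T, B8->T, B10->E, B9->F, B12->S, B11->F; outcomes B1=F, B2=S, B4=F, B5=S, B6=T, B7=S, B8=T, B9=F, B10=E, B11=F, B12=S
input #5, k=10, m=1: events B2->E, B3->E, B1->F, B5->S, B4->F, B7->E, B6->T, B8->T, B10->E, B9->F, B12->S, B11->F; outcomes B1=F, B2=E, B3=E, B4=F, B5=S, B6=T, B7=E, B8=T, B9=F, B10=E, B11=F, B12=S
input #6, k=11, m=-3: events B2->E, B3->E, B1->F, B5->S, B4->F, B7->S, B6->T, B8->F, B10->E, B9->F, B12->S, B11->F; outcomes B1=F, B2=E, B3=E, B4=F, B5=S, B6=T, B7=S, B8=F, B9=F, B10=E, B11=F, B12=S
input #7, k=8, m=2: events B2->S, B1->F, B5->S, B4->F, B7->S, B6->T, B8->T, B10->E, B9->F, B12->S, B11->F; outcomes B1=F, B2=S, B4=F, B5=S, B6=T, B7=S, B8=T, B9=F, B10=E, B11=F, B12=S
input #8, k=9, m=-3: events B2->E, B3->E, B1->F, B5->S, B4->F, B7->S, B6->T, B8->F, B10->E, B9->F, B12->S, B11->F; outcomes B1=F, B2=E, B3=E, B4=F, B5=S, B6=T, B7=S, B8=F, B9=F, B10=E, B11=F, B12=S
input #9, k=10, m=3: events B2->E, B3->E, B1->F, B5->S, B4->F, B7->E, B6->T, B8->T, B10->E, B9->F, B12->S, B11->F; outcomes B1=F, B2=E, B3=E, B4=F, B5=S, B6=T, B7=E, B8=T, B9=F, B10=E, B11=F, B12=S
input #10, k=10, m=6: events B2->E, B3->E, B1->F, B5->S, B4->F, B7->E, B6->T, B8->T, B10->E, B9->F, B12->E, B11->T; outcomes B1=F, B2=E, B3=E, B4=F, B5=S, B6=T, B7=E, B8=T, B9=F, B10=E, B11=T, B12=E
the full pool covers 19 outcomes: B1=T, B1=F, B2=S, B2=E, B3=E, B4=F, B5=S, B5=E, B6=T, B7=S, B7=E, B8=T, B8=F, B9=F, B10=E, B11=T, B11=F, B12=S, B12=E
no size-1 subset reaches all 19 outcomes (best union: 12/19)
no size-2 subset reaches all 19 outcomes (best union: 17/19)
no size-3 subset reaches all 19 outcomes (best union: 18/19)
the canonical winner is {1, 2, 5, 6}: size 4, full 19-outcome coverage, earliest index list among size-4 covers

Answer: 4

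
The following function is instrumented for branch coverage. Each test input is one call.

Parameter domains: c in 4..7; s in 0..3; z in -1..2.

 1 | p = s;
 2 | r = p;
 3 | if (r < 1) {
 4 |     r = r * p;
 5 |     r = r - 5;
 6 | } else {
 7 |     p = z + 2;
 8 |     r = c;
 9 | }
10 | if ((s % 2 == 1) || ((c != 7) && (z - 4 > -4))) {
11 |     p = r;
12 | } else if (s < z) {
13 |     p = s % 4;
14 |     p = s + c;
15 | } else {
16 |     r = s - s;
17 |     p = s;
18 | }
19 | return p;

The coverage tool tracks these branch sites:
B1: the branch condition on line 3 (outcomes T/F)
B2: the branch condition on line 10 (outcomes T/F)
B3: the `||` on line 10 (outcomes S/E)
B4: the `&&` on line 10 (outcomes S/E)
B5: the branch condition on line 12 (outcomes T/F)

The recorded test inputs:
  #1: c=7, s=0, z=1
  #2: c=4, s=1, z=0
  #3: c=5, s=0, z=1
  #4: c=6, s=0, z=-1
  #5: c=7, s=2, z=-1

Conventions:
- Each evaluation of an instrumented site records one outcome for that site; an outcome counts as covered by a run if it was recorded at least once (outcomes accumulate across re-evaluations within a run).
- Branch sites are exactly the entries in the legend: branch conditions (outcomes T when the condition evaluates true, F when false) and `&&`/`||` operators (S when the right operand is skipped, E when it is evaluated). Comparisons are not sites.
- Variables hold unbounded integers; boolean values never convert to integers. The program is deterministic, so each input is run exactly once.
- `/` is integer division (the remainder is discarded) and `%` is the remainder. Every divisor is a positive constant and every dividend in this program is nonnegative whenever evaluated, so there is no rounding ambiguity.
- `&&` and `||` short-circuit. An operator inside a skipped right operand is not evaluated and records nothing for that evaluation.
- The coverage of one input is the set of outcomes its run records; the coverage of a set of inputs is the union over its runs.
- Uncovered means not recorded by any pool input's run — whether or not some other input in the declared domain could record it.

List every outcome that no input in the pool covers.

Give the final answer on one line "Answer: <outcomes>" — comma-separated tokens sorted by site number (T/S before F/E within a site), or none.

input #1 (c=7, s=0, z=1): events B1->T, B3->E, B4->S, B2->F, B5->T; covers B1=T, B2=F, B3=E, B4=S, B5=T
input #2 (c=4, s=1, z=0): events B1->F, B3->S, B2->T; covers B1=F, B2=T, B3=S
input #3 (c=5, s=0, z=1): events B1->T, B3->E, B4->E, B2->T; covers B1=T, B2=T, B3=E, B4=E
input #4 (c=6, s=0, z=-1): events B1->T, B3->E, B4->E, B2->F, B5->F; covers B1=T, B2=F, B3=E, B4=E, B5=F
input #5 (c=7, s=2, z=-1): events B1->F, B3->E, B4->S, B2->F, B5->F; covers B1=F, B2=F, B3=E, B4=S, B5=F
union over the pool: B1=T, B1=F, B2=T, B2=F, B3=S, B3=E, B4=S, B4=E, B5=T, B5=F
uncovered (0 of 10): none

Answer: none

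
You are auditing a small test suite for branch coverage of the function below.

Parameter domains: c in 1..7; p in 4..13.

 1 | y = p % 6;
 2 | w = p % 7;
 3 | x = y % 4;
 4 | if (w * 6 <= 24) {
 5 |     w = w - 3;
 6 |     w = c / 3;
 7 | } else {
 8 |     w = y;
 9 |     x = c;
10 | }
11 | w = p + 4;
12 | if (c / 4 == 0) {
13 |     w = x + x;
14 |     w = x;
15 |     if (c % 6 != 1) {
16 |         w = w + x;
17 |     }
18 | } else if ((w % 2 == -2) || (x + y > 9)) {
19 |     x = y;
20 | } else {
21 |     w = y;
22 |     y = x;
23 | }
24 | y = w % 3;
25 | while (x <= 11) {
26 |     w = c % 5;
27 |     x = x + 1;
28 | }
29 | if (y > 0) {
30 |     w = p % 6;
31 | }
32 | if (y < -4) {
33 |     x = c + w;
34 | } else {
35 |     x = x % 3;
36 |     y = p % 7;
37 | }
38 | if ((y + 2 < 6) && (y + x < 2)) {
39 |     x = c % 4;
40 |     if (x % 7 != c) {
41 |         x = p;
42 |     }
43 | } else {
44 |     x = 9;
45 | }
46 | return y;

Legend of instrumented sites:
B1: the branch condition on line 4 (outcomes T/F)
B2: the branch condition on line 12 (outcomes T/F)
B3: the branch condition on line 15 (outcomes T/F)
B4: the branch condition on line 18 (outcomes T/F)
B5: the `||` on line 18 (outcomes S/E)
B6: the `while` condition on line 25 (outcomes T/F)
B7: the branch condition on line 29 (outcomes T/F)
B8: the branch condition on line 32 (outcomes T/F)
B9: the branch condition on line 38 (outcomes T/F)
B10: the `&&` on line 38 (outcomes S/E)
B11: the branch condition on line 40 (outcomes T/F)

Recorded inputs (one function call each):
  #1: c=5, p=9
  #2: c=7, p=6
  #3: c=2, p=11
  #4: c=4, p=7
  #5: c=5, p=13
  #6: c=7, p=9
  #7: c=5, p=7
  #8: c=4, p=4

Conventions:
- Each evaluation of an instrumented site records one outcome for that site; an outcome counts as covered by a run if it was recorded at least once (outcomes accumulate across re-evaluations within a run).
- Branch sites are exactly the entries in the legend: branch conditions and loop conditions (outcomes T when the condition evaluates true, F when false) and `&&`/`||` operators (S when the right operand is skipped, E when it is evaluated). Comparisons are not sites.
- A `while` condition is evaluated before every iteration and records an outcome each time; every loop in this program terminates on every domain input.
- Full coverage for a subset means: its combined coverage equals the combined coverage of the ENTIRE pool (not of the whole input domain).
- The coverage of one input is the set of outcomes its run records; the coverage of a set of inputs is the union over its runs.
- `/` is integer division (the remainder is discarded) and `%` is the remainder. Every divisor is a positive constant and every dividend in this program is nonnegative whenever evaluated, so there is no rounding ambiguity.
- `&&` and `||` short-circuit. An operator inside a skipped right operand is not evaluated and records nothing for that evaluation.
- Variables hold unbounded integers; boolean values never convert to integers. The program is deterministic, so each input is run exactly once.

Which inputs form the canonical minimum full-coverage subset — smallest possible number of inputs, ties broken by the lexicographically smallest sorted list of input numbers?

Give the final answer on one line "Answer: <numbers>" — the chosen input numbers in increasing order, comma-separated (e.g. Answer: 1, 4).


#1 (c=5, p=9) -> B1->T, B2->F, B5->E, B4->F, B6->T, B6->T, B6->T, B6->T, B6->T, B6->T, B6->T, B6->T, B6->T, B6->F, ...; covered: B1=T, B2=F, B4=F, B5=E, B6=T, B6=F, B7=F, B8=F, B9=F, B10=E
#2 (c=7, p=6) -> B1->F, B2->F, B5->E, B4->F, B6->T, B6->T, B6->T, B6->T, B6->T, B6->F, B7->F, B8->F, B10->S, B9->F; covered: B1=F, B2=F, B4=F, B5=E, B6=T, B6=F, B7=F, B8=F, B9=F, B10=S
#3 (c=2, p=11) -> B1->T, B2->T, B3->T, B6->T, B6->T, B6->T, B6->T, B6->T, B6->T, B6->T, B6->T, B6->T, B6->T, B6->T, ...; covered: B1=T, B2=T, B3=T, B6=T, B6=F, B7=T, B8=F, B9=F, B10=S
#4 (c=4, p=7) -> B1->T, B2->F, B5->E, B4->F, B6->T, B6->T, B6->T, B6->T, B6->T, B6->T, B6->T, B6->T, B6->T, B6->T, ...; covered: B1=T, B2=F, B4=F, B5=E, B6=T, B6=F, B7=T, B8=F, B9=T, B10=E, B11=T
#5 (c=5, p=13) -> B1->F, B2->F, B5->E, B4->F, B6->T, B6->T, B6->T, B6->T, B6->T, B6->T, B6->T, B6->F, B7->T, B8->F, ...; covered: B1=F, B2=F, B4=F, B5=E, B6=T, B6=F, B7=T, B8=F, B9=F, B10=S
#6 (c=7, p=9) -> B1->T, B2->F, B5->E, B4->F, B6->T, B6->T, B6->T, B6->T, B6->T, B6->T, B6->T, B6->T, B6->T, B6->F, ...; covered: B1=T, B2=F, B4=F, B5=E, B6=T, B6=F, B7=F, B8=F, B9=F, B10=E
#7 (c=5, p=7) -> B1->T, B2->F, B5->E, B4->F, B6->T, B6->T, B6->T, B6->T, B6->T, B6->T, B6->T, B6->T, B6->T, B6->T, ...; covered: B1=T, B2=F, B4=F, B5=E, B6=T, B6=F, B7=T, B8=F, B9=T, B10=E, B11=T
#8 (c=4, p=4) -> B1->T, B2->F, B5->E, B4->F, B6->T, B6->T, B6->T, B6->T, B6->T, B6->T, B6->T, B6->T, B6->T, B6->T, ...; covered: B1=T, B2=F, B4=F, B5=E, B6=T, B6=F, B7=T, B8=F, B9=F, B10=S
the full pool covers 17 outcomes: B1=T, B1=F, B2=T, B2=F, B3=T, B4=F, B5=E, B6=T, B6=F, B7=T, B7=F, B8=F, B9=T, B9=F, B10=S, B10=E, B11=T
every size-1 subset falls short of the 17 outcomes (best: 11/17)
every size-2 subset falls short of the 17 outcomes (best: 15/17)
size 3: inputs {2, 3, 4} cover all 17 outcomes, and no lexicographically smaller subset of this size does
Answer: 2, 3, 4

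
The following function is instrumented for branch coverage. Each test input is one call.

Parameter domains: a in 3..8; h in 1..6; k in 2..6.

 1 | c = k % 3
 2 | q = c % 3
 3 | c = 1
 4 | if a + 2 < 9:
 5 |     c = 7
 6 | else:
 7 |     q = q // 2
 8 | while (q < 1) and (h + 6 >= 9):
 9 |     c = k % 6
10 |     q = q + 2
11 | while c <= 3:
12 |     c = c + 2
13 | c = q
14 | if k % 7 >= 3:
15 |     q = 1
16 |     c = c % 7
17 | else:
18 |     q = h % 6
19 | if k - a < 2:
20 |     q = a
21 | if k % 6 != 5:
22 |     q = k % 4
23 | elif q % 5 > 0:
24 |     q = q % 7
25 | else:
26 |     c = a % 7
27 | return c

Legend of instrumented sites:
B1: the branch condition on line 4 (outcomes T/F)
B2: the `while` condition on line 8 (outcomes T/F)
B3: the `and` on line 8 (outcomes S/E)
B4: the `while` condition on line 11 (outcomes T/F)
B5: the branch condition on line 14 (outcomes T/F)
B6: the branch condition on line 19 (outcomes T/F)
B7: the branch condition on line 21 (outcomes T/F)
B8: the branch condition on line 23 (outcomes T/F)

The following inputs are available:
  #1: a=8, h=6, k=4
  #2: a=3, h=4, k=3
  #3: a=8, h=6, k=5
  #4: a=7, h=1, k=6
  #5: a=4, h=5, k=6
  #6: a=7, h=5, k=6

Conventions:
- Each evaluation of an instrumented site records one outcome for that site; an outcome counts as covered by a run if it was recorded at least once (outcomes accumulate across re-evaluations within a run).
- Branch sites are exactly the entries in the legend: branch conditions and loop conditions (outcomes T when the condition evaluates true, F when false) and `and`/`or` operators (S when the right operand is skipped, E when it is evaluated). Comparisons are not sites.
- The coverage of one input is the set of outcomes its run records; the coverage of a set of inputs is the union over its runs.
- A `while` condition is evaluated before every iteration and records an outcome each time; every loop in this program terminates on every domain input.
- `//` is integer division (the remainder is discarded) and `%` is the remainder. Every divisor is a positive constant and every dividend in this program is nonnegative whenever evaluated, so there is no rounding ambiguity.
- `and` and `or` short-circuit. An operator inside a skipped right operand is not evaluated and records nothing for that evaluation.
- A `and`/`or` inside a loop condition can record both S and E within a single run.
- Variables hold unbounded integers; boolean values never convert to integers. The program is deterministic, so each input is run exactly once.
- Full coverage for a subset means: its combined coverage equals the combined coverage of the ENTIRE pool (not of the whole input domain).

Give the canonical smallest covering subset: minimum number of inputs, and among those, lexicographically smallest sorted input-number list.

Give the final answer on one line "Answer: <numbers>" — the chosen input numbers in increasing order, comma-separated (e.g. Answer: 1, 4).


test 1 (a=8, h=6, k=4) fires B1->F, B3->E, B2->T, B3->S, B2->F, B4->F, B5->T, B6->T, B7->T; hits B1=F, B2=T, B2=F, B3=S, B3=E, B4=F, B5=T, B6=T, B7=T
test 2 (a=3, h=4, k=3) fires B1->T, B3->E, B2->T, B3->S, B2->F, B4->T, B4->F, B5->T, B6->T, B7->T; hits B1=T, B2=T, B2=F, B3=S, B3=E, B4=T, B4=F, B5=T, B6=T, B7=T
test 3 (a=8, h=6, k=5) fires B1->F, B3->S, B2->F, B4->T, B4->T, B4->F, B5->T, B6->T, B7->F, B8->T; hits B1=F, B2=F, B3=S, B4=T, B4=F, B5=T, B6=T, B7=F, B8=T
test 4 (a=7, h=1, k=6) fires B1->F, B3->E, B2->F, B4->T, B4->T, B4->F, B5->T, B6->T, B7->T; hits B1=F, B2=F, B3=E, B4=T, B4=F, B5=T, B6=T, B7=T
test 5 (a=4, h=5, k=6) fires B1->T, B3->E, B2->T, B3->S, B2->F, B4->T, B4->T, B4->F, B5->T, B6->F, B7->T; hits B1=T, B2=T, B2=F, B3=S, B3=E, B4=T, B4=F, B5=T, B6=F, B7=T
test 6 (a=7, h=5, k=6) fires B1->F, B3->E, B2->T, B3->S, B2->F, B4->T, B4->T, B4->F, B5->T, B6->T, B7->T; hits B1=F, B2=T, B2=F, B3=S, B3=E, B4=T, B4=F, B5=T, B6=T, B7=T
pool-wide coverage (14 outcomes): B1=T, B1=F, B2=T, B2=F, B3=S, B3=E, B4=T, B4=F, B5=T, B6=T, B6=F, B7=T, B7=F, B8=T
size 1 is not enough: best union over all size-1 subsets is 10/14
at size 2, {3, 5} reaches all 14 outcomes; every lexicographically earlier size-2 subset fails
Answer: 3, 5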